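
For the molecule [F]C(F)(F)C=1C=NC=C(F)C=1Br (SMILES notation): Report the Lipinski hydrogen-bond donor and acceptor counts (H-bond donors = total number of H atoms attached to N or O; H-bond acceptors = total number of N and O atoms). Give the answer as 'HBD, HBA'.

Donors: find every N or O and count the H atoms it carries.
  atom 7 (N): bond orders sum to 3 → 0 H
Lipinski HBD = 0.
Acceptors: N atoms = 1, O atoms = 0 → HBA = 1.

0, 1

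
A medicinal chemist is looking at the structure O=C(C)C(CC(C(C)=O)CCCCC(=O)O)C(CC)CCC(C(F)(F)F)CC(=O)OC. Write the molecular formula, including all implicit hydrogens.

C22H35F3O6

Walk through each heavy atom and fill implicit hydrogens from standard valence (C 4, N 3, O 2, S 2, halogen 1):
  atom 1: O, bond orders sum to 2 (valence 2) → 0 H
  atom 2: C, bond orders sum to 4 (valence 4) → 0 H
  atom 3: C, bond orders sum to 1 (valence 4) → 3 H
  atom 4: C, bond orders sum to 3 (valence 4) → 1 H
  atom 5: C, bond orders sum to 2 (valence 4) → 2 H
  atom 6: C, bond orders sum to 3 (valence 4) → 1 H
  atom 7: C, bond orders sum to 4 (valence 4) → 0 H
  atom 8: C, bond orders sum to 1 (valence 4) → 3 H
  atom 9: O, bond orders sum to 2 (valence 2) → 0 H
  atom 10: C, bond orders sum to 2 (valence 4) → 2 H
  atom 11: C, bond orders sum to 2 (valence 4) → 2 H
  atom 12: C, bond orders sum to 2 (valence 4) → 2 H
  atom 13: C, bond orders sum to 2 (valence 4) → 2 H
  atom 14: C, bond orders sum to 4 (valence 4) → 0 H
  atom 15: O, bond orders sum to 2 (valence 2) → 0 H
  atom 16: O, bond orders sum to 1 (valence 2) → 1 H
  atom 17: C, bond orders sum to 3 (valence 4) → 1 H
  atom 18: C, bond orders sum to 2 (valence 4) → 2 H
  atom 19: C, bond orders sum to 1 (valence 4) → 3 H
  atom 20: C, bond orders sum to 2 (valence 4) → 2 H
  atom 21: C, bond orders sum to 2 (valence 4) → 2 H
  atom 22: C, bond orders sum to 3 (valence 4) → 1 H
  atom 23: C, bond orders sum to 4 (valence 4) → 0 H
  atom 24: F (halogen, monovalent) → 0 H
  atom 25: F (halogen, monovalent) → 0 H
  atom 26: F (halogen, monovalent) → 0 H
  atom 27: C, bond orders sum to 2 (valence 4) → 2 H
  atom 28: C, bond orders sum to 4 (valence 4) → 0 H
  atom 29: O, bond orders sum to 2 (valence 2) → 0 H
  atom 30: O, bond orders sum to 2 (valence 2) → 0 H
  atom 31: C, bond orders sum to 1 (valence 4) → 3 H
Totals → C:22, H:35, F:3, O:6.
In Hill order: C22H35F3O6.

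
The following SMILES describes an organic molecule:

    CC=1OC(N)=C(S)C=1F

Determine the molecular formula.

C5H6FNOS

Walk through each heavy atom and fill implicit hydrogens from standard valence (C 4, N 3, O 2, S 2, halogen 1):
  atom 1: C, bond orders sum to 1 (valence 4) → 3 H
  atom 2: C, bond orders sum to 4 (valence 4) → 0 H
  atom 3: O, bond orders sum to 2 (valence 2) → 0 H
  atom 4: C, bond orders sum to 4 (valence 4) → 0 H
  atom 5: N, bond orders sum to 1 (valence 3) → 2 H
  atom 6: C, bond orders sum to 4 (valence 4) → 0 H
  atom 7: S, bond orders sum to 1 (valence 2) → 1 H
  atom 8: C, bond orders sum to 4 (valence 4) → 0 H
  atom 9: F (halogen, monovalent) → 0 H
Totals → C:5, H:6, F:1, N:1, O:1, S:1.
In Hill order: C5H6FNOS.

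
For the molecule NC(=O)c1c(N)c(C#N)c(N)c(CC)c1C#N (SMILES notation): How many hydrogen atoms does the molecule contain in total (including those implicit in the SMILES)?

11

Walk through each heavy atom and fill implicit hydrogens from standard valence (C 4, N 3, O 2, S 2, halogen 1); for lowercase aromatic atoms, an aromatic c carries 1 H when it has two neighbours and 0 H with three, and aromatic n carries 0 H:
  atom 1: N, bond orders sum to 1 (valence 3) → 2 H
  atom 2: C, bond orders sum to 4 (valence 4) → 0 H
  atom 3: O, bond orders sum to 2 (valence 2) → 0 H
  atom 4: aromatic c, 3 neighbours → 0 H
  atom 5: aromatic c, 3 neighbours → 0 H
  atom 6: N, bond orders sum to 1 (valence 3) → 2 H
  atom 7: aromatic c, 3 neighbours → 0 H
  atom 8: C, bond orders sum to 4 (valence 4) → 0 H
  atom 9: N, bond orders sum to 3 (valence 3) → 0 H
  atom 10: aromatic c, 3 neighbours → 0 H
  atom 11: N, bond orders sum to 1 (valence 3) → 2 H
  atom 12: aromatic c, 3 neighbours → 0 H
  atom 13: C, bond orders sum to 2 (valence 4) → 2 H
  atom 14: C, bond orders sum to 1 (valence 4) → 3 H
  atom 15: aromatic c, 3 neighbours → 0 H
  atom 16: C, bond orders sum to 4 (valence 4) → 0 H
  atom 17: N, bond orders sum to 3 (valence 3) → 0 H
Total hydrogens: 11.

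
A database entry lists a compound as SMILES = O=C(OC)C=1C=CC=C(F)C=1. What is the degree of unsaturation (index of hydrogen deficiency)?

5

Degree of unsaturation = (number of rings) + (number of π bonds).
Ring closures in the SMILES: 1.
π bonds: 4 double bonds (each 1 DoU) → 4 DoU from unsaturation.
Total DoU = 1 + 4 = 5.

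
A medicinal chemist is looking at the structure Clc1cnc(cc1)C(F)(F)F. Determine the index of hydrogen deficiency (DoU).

Molecular formula: C6H3ClF3N.
DoU = (2C + 2 + N − H − X) / 2, where X is the halogen count and O/S are ignored.
    = (2·6 + 2 + 1 − 3 − 4) / 2 = 8 / 2 = 4.

4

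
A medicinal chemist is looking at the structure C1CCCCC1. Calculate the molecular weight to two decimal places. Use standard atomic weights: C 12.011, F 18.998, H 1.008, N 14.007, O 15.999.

First, the molecular formula is C6H12 (counting implicit H from valence).
  C: 6 × 12.011 = 72.066
  H: 12 × 1.008 = 12.096
Sum: 6×12.011 + 12×1.008 = 84.162 → 84.16 g/mol.

84.16 g/mol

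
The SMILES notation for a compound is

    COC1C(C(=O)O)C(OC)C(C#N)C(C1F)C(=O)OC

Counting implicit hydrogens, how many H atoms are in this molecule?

16

Walk through each heavy atom and fill implicit hydrogens from standard valence (C 4, N 3, O 2, S 2, halogen 1):
  atom 1: C, bond orders sum to 1 (valence 4) → 3 H
  atom 2: O, bond orders sum to 2 (valence 2) → 0 H
  atom 3: C, bond orders sum to 3 (valence 4) → 1 H
  atom 4: C, bond orders sum to 3 (valence 4) → 1 H
  atom 5: C, bond orders sum to 4 (valence 4) → 0 H
  atom 6: O, bond orders sum to 2 (valence 2) → 0 H
  atom 7: O, bond orders sum to 1 (valence 2) → 1 H
  atom 8: C, bond orders sum to 3 (valence 4) → 1 H
  atom 9: O, bond orders sum to 2 (valence 2) → 0 H
  atom 10: C, bond orders sum to 1 (valence 4) → 3 H
  atom 11: C, bond orders sum to 3 (valence 4) → 1 H
  atom 12: C, bond orders sum to 4 (valence 4) → 0 H
  atom 13: N, bond orders sum to 3 (valence 3) → 0 H
  atom 14: C, bond orders sum to 3 (valence 4) → 1 H
  atom 15: C, bond orders sum to 3 (valence 4) → 1 H
  atom 16: F (halogen, monovalent) → 0 H
  atom 17: C, bond orders sum to 4 (valence 4) → 0 H
  atom 18: O, bond orders sum to 2 (valence 2) → 0 H
  atom 19: O, bond orders sum to 2 (valence 2) → 0 H
  atom 20: C, bond orders sum to 1 (valence 4) → 3 H
Total hydrogens: 16.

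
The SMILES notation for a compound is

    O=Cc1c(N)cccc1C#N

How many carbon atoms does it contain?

Count every carbon token in the SMILES (each C, including those in ring-closure positions and inside branches).
Carbon count: 8.

8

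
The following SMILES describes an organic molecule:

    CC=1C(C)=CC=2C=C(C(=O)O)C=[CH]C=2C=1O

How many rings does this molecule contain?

2

In SMILES, each pair of matching ring-closure digits denotes one ring-closing bond; the number of such bonds equals the number of independent rings.
Ring-closure bonds here: 2.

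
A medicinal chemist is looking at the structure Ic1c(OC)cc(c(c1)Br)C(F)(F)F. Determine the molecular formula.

C8H5BrF3IO

Walk through each heavy atom and fill implicit hydrogens from standard valence (C 4, N 3, O 2, S 2, halogen 1); for lowercase aromatic atoms, an aromatic c carries 1 H when it has two neighbours and 0 H with three, and aromatic n carries 0 H:
  atom 1: I (halogen, monovalent) → 0 H
  atom 2: aromatic c, 3 neighbours → 0 H
  atom 3: aromatic c, 3 neighbours → 0 H
  atom 4: O, bond orders sum to 2 (valence 2) → 0 H
  atom 5: C, bond orders sum to 1 (valence 4) → 3 H
  atom 6: aromatic c, 2 neighbours → 1 H
  atom 7: aromatic c, 3 neighbours → 0 H
  atom 8: aromatic c, 3 neighbours → 0 H
  atom 9: aromatic c, 2 neighbours → 1 H
  atom 10: Br (halogen, monovalent) → 0 H
  atom 11: C, bond orders sum to 4 (valence 4) → 0 H
  atom 12: F (halogen, monovalent) → 0 H
  atom 13: F (halogen, monovalent) → 0 H
  atom 14: F (halogen, monovalent) → 0 H
Totals → C:8, H:5, Br:1, F:3, I:1, O:1.
In Hill order: C8H5BrF3IO.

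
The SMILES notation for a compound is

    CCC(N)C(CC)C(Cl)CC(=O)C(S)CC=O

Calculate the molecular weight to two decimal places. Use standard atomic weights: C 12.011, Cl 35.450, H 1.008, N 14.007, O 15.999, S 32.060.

279.82 g/mol

First, the molecular formula is C12H22ClNO2S (counting implicit H from valence).
  C: 12 × 12.011 = 144.132
  Cl: 1 × 35.450 = 35.450
  H: 22 × 1.008 = 22.176
  N: 1 × 14.007 = 14.007
  O: 2 × 15.999 = 31.998
  S: 1 × 32.060 = 32.060
Sum: 12×12.011 + 1×35.450 + 22×1.008 + 1×14.007 + 2×15.999 + 1×32.060 = 279.823 → 279.82 g/mol.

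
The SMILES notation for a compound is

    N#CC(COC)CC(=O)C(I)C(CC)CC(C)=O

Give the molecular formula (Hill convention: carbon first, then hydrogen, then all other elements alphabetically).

Walk through each heavy atom and fill implicit hydrogens from standard valence (C 4, N 3, O 2, S 2, halogen 1):
  atom 1: N, bond orders sum to 3 (valence 3) → 0 H
  atom 2: C, bond orders sum to 4 (valence 4) → 0 H
  atom 3: C, bond orders sum to 3 (valence 4) → 1 H
  atom 4: C, bond orders sum to 2 (valence 4) → 2 H
  atom 5: O, bond orders sum to 2 (valence 2) → 0 H
  atom 6: C, bond orders sum to 1 (valence 4) → 3 H
  atom 7: C, bond orders sum to 2 (valence 4) → 2 H
  atom 8: C, bond orders sum to 4 (valence 4) → 0 H
  atom 9: O, bond orders sum to 2 (valence 2) → 0 H
  atom 10: C, bond orders sum to 3 (valence 4) → 1 H
  atom 11: I (halogen, monovalent) → 0 H
  atom 12: C, bond orders sum to 3 (valence 4) → 1 H
  atom 13: C, bond orders sum to 2 (valence 4) → 2 H
  atom 14: C, bond orders sum to 1 (valence 4) → 3 H
  atom 15: C, bond orders sum to 2 (valence 4) → 2 H
  atom 16: C, bond orders sum to 4 (valence 4) → 0 H
  atom 17: C, bond orders sum to 1 (valence 4) → 3 H
  atom 18: O, bond orders sum to 2 (valence 2) → 0 H
Totals → C:13, H:20, I:1, N:1, O:3.

C13H20INO3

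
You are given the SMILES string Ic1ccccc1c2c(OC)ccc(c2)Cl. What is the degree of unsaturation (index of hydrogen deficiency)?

8

Molecular formula: C13H10ClIO.
DoU = (2C + 2 + N − H − X) / 2, where X is the halogen count and O/S are ignored.
    = (2·13 + 2 + 0 − 10 − 2) / 2 = 16 / 2 = 8.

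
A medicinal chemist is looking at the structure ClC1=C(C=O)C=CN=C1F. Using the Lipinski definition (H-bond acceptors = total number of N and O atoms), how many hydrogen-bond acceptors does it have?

2

N atoms: 1; O atoms: 1.
Lipinski HBA = 1 + 1 = 2.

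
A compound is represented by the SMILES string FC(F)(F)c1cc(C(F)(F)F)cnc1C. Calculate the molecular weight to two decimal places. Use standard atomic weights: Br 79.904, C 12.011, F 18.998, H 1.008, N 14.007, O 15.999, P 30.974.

229.12 g/mol

First, the molecular formula is C8H5F6N (counting implicit H from valence).
  C: 8 × 12.011 = 96.088
  F: 6 × 18.998 = 113.988
  H: 5 × 1.008 = 5.040
  N: 1 × 14.007 = 14.007
Sum: 8×12.011 + 6×18.998 + 5×1.008 + 1×14.007 = 229.123 → 229.12 g/mol.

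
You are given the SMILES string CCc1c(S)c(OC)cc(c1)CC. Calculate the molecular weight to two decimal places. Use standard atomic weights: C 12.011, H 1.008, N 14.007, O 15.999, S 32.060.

196.31 g/mol

First, the molecular formula is C11H16OS (counting implicit H from valence).
  C: 11 × 12.011 = 132.121
  H: 16 × 1.008 = 16.128
  O: 1 × 15.999 = 15.999
  S: 1 × 32.060 = 32.060
Sum: 11×12.011 + 16×1.008 + 1×15.999 + 1×32.060 = 196.308 → 196.31 g/mol.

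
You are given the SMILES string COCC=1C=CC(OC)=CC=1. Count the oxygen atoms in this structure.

Scan the SMILES for O atoms (remember two-letter symbols like Cl and Br are single atoms).
Oxygen count: 2.

2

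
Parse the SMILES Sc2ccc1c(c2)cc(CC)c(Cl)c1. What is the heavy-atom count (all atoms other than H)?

14

Every atom symbol written in the SMILES (organic subset) is one heavy atom; implicit H are not written.
Heavy atoms by element → C:12, Cl:1, S:1.
Total: 14.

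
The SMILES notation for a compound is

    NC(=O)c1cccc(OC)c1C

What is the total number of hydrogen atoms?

Walk through each heavy atom and fill implicit hydrogens from standard valence (C 4, N 3, O 2, S 2, halogen 1); for lowercase aromatic atoms, an aromatic c carries 1 H when it has two neighbours and 0 H with three, and aromatic n carries 0 H:
  atom 1: N, bond orders sum to 1 (valence 3) → 2 H
  atom 2: C, bond orders sum to 4 (valence 4) → 0 H
  atom 3: O, bond orders sum to 2 (valence 2) → 0 H
  atom 4: aromatic c, 3 neighbours → 0 H
  atom 5: aromatic c, 2 neighbours → 1 H
  atom 6: aromatic c, 2 neighbours → 1 H
  atom 7: aromatic c, 2 neighbours → 1 H
  atom 8: aromatic c, 3 neighbours → 0 H
  atom 9: O, bond orders sum to 2 (valence 2) → 0 H
  atom 10: C, bond orders sum to 1 (valence 4) → 3 H
  atom 11: aromatic c, 3 neighbours → 0 H
  atom 12: C, bond orders sum to 1 (valence 4) → 3 H
Total hydrogens: 11.

11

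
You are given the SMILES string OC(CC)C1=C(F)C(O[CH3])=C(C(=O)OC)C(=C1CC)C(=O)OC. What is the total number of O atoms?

6

Scan the SMILES for O atoms (remember two-letter symbols like Cl and Br are single atoms).
Oxygen count: 6.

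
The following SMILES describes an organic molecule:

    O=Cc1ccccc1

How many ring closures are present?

In SMILES, each pair of matching ring-closure digits denotes one ring-closing bond; the number of such bonds equals the number of independent rings.
Ring-closure bonds here: 1.

1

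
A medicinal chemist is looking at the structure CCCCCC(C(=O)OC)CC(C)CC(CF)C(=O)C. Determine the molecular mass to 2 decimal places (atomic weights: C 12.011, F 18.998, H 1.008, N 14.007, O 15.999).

288.40 g/mol

First, the molecular formula is C16H29FO3 (counting implicit H from valence).
  C: 16 × 12.011 = 192.176
  F: 1 × 18.998 = 18.998
  H: 29 × 1.008 = 29.232
  O: 3 × 15.999 = 47.997
Sum: 16×12.011 + 1×18.998 + 29×1.008 + 3×15.999 = 288.403 → 288.40 g/mol.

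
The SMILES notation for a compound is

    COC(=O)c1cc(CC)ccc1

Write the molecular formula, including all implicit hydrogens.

C10H12O2

Walk through each heavy atom and fill implicit hydrogens from standard valence (C 4, N 3, O 2, S 2, halogen 1); for lowercase aromatic atoms, an aromatic c carries 1 H when it has two neighbours and 0 H with three, and aromatic n carries 0 H:
  atom 1: C, bond orders sum to 1 (valence 4) → 3 H
  atom 2: O, bond orders sum to 2 (valence 2) → 0 H
  atom 3: C, bond orders sum to 4 (valence 4) → 0 H
  atom 4: O, bond orders sum to 2 (valence 2) → 0 H
  atom 5: aromatic c, 3 neighbours → 0 H
  atom 6: aromatic c, 2 neighbours → 1 H
  atom 7: aromatic c, 3 neighbours → 0 H
  atom 8: C, bond orders sum to 2 (valence 4) → 2 H
  atom 9: C, bond orders sum to 1 (valence 4) → 3 H
  atom 10: aromatic c, 2 neighbours → 1 H
  atom 11: aromatic c, 2 neighbours → 1 H
  atom 12: aromatic c, 2 neighbours → 1 H
Totals → C:10, H:12, O:2.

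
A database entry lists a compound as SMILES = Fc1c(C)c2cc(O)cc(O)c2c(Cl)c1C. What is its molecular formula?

C12H10ClFO2

Walk through each heavy atom and fill implicit hydrogens from standard valence (C 4, N 3, O 2, S 2, halogen 1); for lowercase aromatic atoms, an aromatic c carries 1 H when it has two neighbours and 0 H with three, and aromatic n carries 0 H:
  atom 1: F (halogen, monovalent) → 0 H
  atom 2: aromatic c, 3 neighbours → 0 H
  atom 3: aromatic c, 3 neighbours → 0 H
  atom 4: C, bond orders sum to 1 (valence 4) → 3 H
  atom 5: aromatic c, 3 neighbours → 0 H
  atom 6: aromatic c, 2 neighbours → 1 H
  atom 7: aromatic c, 3 neighbours → 0 H
  atom 8: O, bond orders sum to 1 (valence 2) → 1 H
  atom 9: aromatic c, 2 neighbours → 1 H
  atom 10: aromatic c, 3 neighbours → 0 H
  atom 11: O, bond orders sum to 1 (valence 2) → 1 H
  atom 12: aromatic c, 3 neighbours → 0 H
  atom 13: aromatic c, 3 neighbours → 0 H
  atom 14: Cl (halogen, monovalent) → 0 H
  atom 15: aromatic c, 3 neighbours → 0 H
  atom 16: C, bond orders sum to 1 (valence 4) → 3 H
Totals → C:12, H:10, Cl:1, F:1, O:2.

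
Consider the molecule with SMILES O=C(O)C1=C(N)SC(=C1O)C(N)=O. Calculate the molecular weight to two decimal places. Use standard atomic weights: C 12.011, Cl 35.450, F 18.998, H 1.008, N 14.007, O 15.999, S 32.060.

202.18 g/mol

First, the molecular formula is C6H6N2O4S (counting implicit H from valence).
  C: 6 × 12.011 = 72.066
  H: 6 × 1.008 = 6.048
  N: 2 × 14.007 = 28.014
  O: 4 × 15.999 = 63.996
  S: 1 × 32.060 = 32.060
Sum: 6×12.011 + 6×1.008 + 2×14.007 + 4×15.999 + 1×32.060 = 202.184 → 202.18 g/mol.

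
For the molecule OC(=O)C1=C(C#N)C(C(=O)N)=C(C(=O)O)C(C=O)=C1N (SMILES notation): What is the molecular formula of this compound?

C11H7N3O6

Walk through each heavy atom and fill implicit hydrogens from standard valence (C 4, N 3, O 2, S 2, halogen 1):
  atom 1: O, bond orders sum to 1 (valence 2) → 1 H
  atom 2: C, bond orders sum to 4 (valence 4) → 0 H
  atom 3: O, bond orders sum to 2 (valence 2) → 0 H
  atom 4: C, bond orders sum to 4 (valence 4) → 0 H
  atom 5: C, bond orders sum to 4 (valence 4) → 0 H
  atom 6: C, bond orders sum to 4 (valence 4) → 0 H
  atom 7: N, bond orders sum to 3 (valence 3) → 0 H
  atom 8: C, bond orders sum to 4 (valence 4) → 0 H
  atom 9: C, bond orders sum to 4 (valence 4) → 0 H
  atom 10: O, bond orders sum to 2 (valence 2) → 0 H
  atom 11: N, bond orders sum to 1 (valence 3) → 2 H
  atom 12: C, bond orders sum to 4 (valence 4) → 0 H
  atom 13: C, bond orders sum to 4 (valence 4) → 0 H
  atom 14: O, bond orders sum to 2 (valence 2) → 0 H
  atom 15: O, bond orders sum to 1 (valence 2) → 1 H
  atom 16: C, bond orders sum to 4 (valence 4) → 0 H
  atom 17: C, bond orders sum to 3 (valence 4) → 1 H
  atom 18: O, bond orders sum to 2 (valence 2) → 0 H
  atom 19: C, bond orders sum to 4 (valence 4) → 0 H
  atom 20: N, bond orders sum to 1 (valence 3) → 2 H
Totals → C:11, H:7, N:3, O:6.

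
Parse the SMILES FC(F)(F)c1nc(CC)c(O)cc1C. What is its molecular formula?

Walk through each heavy atom and fill implicit hydrogens from standard valence (C 4, N 3, O 2, S 2, halogen 1); for lowercase aromatic atoms, an aromatic c carries 1 H when it has two neighbours and 0 H with three, and aromatic n carries 0 H:
  atom 1: F (halogen, monovalent) → 0 H
  atom 2: C, bond orders sum to 4 (valence 4) → 0 H
  atom 3: F (halogen, monovalent) → 0 H
  atom 4: F (halogen, monovalent) → 0 H
  atom 5: aromatic c, 3 neighbours → 0 H
  atom 6: aromatic n, 2 neighbours → 0 H
  atom 7: aromatic c, 3 neighbours → 0 H
  atom 8: C, bond orders sum to 2 (valence 4) → 2 H
  atom 9: C, bond orders sum to 1 (valence 4) → 3 H
  atom 10: aromatic c, 3 neighbours → 0 H
  atom 11: O, bond orders sum to 1 (valence 2) → 1 H
  atom 12: aromatic c, 2 neighbours → 1 H
  atom 13: aromatic c, 3 neighbours → 0 H
  atom 14: C, bond orders sum to 1 (valence 4) → 3 H
Totals → C:9, H:10, F:3, N:1, O:1.

C9H10F3NO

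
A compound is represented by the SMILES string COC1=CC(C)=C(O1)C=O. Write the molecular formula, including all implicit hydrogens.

C7H8O3

Walk through each heavy atom and fill implicit hydrogens from standard valence (C 4, N 3, O 2, S 2, halogen 1):
  atom 1: C, bond orders sum to 1 (valence 4) → 3 H
  atom 2: O, bond orders sum to 2 (valence 2) → 0 H
  atom 3: C, bond orders sum to 4 (valence 4) → 0 H
  atom 4: C, bond orders sum to 3 (valence 4) → 1 H
  atom 5: C, bond orders sum to 4 (valence 4) → 0 H
  atom 6: C, bond orders sum to 1 (valence 4) → 3 H
  atom 7: C, bond orders sum to 4 (valence 4) → 0 H
  atom 8: O, bond orders sum to 2 (valence 2) → 0 H
  atom 9: C, bond orders sum to 3 (valence 4) → 1 H
  atom 10: O, bond orders sum to 2 (valence 2) → 0 H
Totals → C:7, H:8, O:3.
In Hill order: C7H8O3.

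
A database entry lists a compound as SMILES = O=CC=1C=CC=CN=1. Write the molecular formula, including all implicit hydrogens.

C6H5NO

Walk through each heavy atom and fill implicit hydrogens from standard valence (C 4, N 3, O 2, S 2, halogen 1):
  atom 1: O, bond orders sum to 2 (valence 2) → 0 H
  atom 2: C, bond orders sum to 3 (valence 4) → 1 H
  atom 3: C, bond orders sum to 4 (valence 4) → 0 H
  atom 4: C, bond orders sum to 3 (valence 4) → 1 H
  atom 5: C, bond orders sum to 3 (valence 4) → 1 H
  atom 6: C, bond orders sum to 3 (valence 4) → 1 H
  atom 7: C, bond orders sum to 3 (valence 4) → 1 H
  atom 8: N, bond orders sum to 3 (valence 3) → 0 H
Totals → C:6, H:5, N:1, O:1.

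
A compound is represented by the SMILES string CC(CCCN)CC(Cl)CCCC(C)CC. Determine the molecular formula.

C14H30ClN

Walk through each heavy atom and fill implicit hydrogens from standard valence (C 4, N 3, O 2, S 2, halogen 1):
  atom 1: C, bond orders sum to 1 (valence 4) → 3 H
  atom 2: C, bond orders sum to 3 (valence 4) → 1 H
  atom 3: C, bond orders sum to 2 (valence 4) → 2 H
  atom 4: C, bond orders sum to 2 (valence 4) → 2 H
  atom 5: C, bond orders sum to 2 (valence 4) → 2 H
  atom 6: N, bond orders sum to 1 (valence 3) → 2 H
  atom 7: C, bond orders sum to 2 (valence 4) → 2 H
  atom 8: C, bond orders sum to 3 (valence 4) → 1 H
  atom 9: Cl (halogen, monovalent) → 0 H
  atom 10: C, bond orders sum to 2 (valence 4) → 2 H
  atom 11: C, bond orders sum to 2 (valence 4) → 2 H
  atom 12: C, bond orders sum to 2 (valence 4) → 2 H
  atom 13: C, bond orders sum to 3 (valence 4) → 1 H
  atom 14: C, bond orders sum to 1 (valence 4) → 3 H
  atom 15: C, bond orders sum to 2 (valence 4) → 2 H
  atom 16: C, bond orders sum to 1 (valence 4) → 3 H
Totals → C:14, H:30, Cl:1, N:1.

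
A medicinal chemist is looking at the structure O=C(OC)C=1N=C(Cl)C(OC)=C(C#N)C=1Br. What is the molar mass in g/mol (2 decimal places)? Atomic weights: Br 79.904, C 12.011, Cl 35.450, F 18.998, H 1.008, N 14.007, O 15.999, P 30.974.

First, the molecular formula is C9H6BrClN2O3 (counting implicit H from valence).
  Br: 1 × 79.904 = 79.904
  C: 9 × 12.011 = 108.099
  Cl: 1 × 35.450 = 35.450
  H: 6 × 1.008 = 6.048
  N: 2 × 14.007 = 28.014
  O: 3 × 15.999 = 47.997
Sum: 1×79.904 + 9×12.011 + 1×35.450 + 6×1.008 + 2×14.007 + 3×15.999 = 305.512 → 305.51 g/mol.

305.51 g/mol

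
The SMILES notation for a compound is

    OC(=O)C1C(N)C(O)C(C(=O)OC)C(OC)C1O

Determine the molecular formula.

Walk through each heavy atom and fill implicit hydrogens from standard valence (C 4, N 3, O 2, S 2, halogen 1):
  atom 1: O, bond orders sum to 1 (valence 2) → 1 H
  atom 2: C, bond orders sum to 4 (valence 4) → 0 H
  atom 3: O, bond orders sum to 2 (valence 2) → 0 H
  atom 4: C, bond orders sum to 3 (valence 4) → 1 H
  atom 5: C, bond orders sum to 3 (valence 4) → 1 H
  atom 6: N, bond orders sum to 1 (valence 3) → 2 H
  atom 7: C, bond orders sum to 3 (valence 4) → 1 H
  atom 8: O, bond orders sum to 1 (valence 2) → 1 H
  atom 9: C, bond orders sum to 3 (valence 4) → 1 H
  atom 10: C, bond orders sum to 4 (valence 4) → 0 H
  atom 11: O, bond orders sum to 2 (valence 2) → 0 H
  atom 12: O, bond orders sum to 2 (valence 2) → 0 H
  atom 13: C, bond orders sum to 1 (valence 4) → 3 H
  atom 14: C, bond orders sum to 3 (valence 4) → 1 H
  atom 15: O, bond orders sum to 2 (valence 2) → 0 H
  atom 16: C, bond orders sum to 1 (valence 4) → 3 H
  atom 17: C, bond orders sum to 3 (valence 4) → 1 H
  atom 18: O, bond orders sum to 1 (valence 2) → 1 H
Totals → C:10, H:17, N:1, O:7.

C10H17NO7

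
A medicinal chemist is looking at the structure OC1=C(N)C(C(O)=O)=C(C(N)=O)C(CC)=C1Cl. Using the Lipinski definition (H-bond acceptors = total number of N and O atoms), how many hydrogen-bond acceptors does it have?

N atoms: 2; O atoms: 4.
Lipinski HBA = 2 + 4 = 6.

6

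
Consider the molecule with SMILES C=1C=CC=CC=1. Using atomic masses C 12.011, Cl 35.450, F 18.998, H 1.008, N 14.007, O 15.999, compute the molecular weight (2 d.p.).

78.11 g/mol

First, the molecular formula is C6H6 (counting implicit H from valence).
  C: 6 × 12.011 = 72.066
  H: 6 × 1.008 = 6.048
Sum: 6×12.011 + 6×1.008 = 78.114 → 78.11 g/mol.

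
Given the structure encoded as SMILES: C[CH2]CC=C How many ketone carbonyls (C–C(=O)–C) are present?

0

Scan the SMILES for the ketone motif — none present.
Groups that are present: 1 alkene.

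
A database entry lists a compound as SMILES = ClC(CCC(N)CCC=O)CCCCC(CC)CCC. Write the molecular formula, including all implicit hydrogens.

Walk through each heavy atom and fill implicit hydrogens from standard valence (C 4, N 3, O 2, S 2, halogen 1):
  atom 1: Cl (halogen, monovalent) → 0 H
  atom 2: C, bond orders sum to 3 (valence 4) → 1 H
  atom 3: C, bond orders sum to 2 (valence 4) → 2 H
  atom 4: C, bond orders sum to 2 (valence 4) → 2 H
  atom 5: C, bond orders sum to 3 (valence 4) → 1 H
  atom 6: N, bond orders sum to 1 (valence 3) → 2 H
  atom 7: C, bond orders sum to 2 (valence 4) → 2 H
  atom 8: C, bond orders sum to 2 (valence 4) → 2 H
  atom 9: C, bond orders sum to 3 (valence 4) → 1 H
  atom 10: O, bond orders sum to 2 (valence 2) → 0 H
  atom 11: C, bond orders sum to 2 (valence 4) → 2 H
  atom 12: C, bond orders sum to 2 (valence 4) → 2 H
  atom 13: C, bond orders sum to 2 (valence 4) → 2 H
  atom 14: C, bond orders sum to 2 (valence 4) → 2 H
  atom 15: C, bond orders sum to 3 (valence 4) → 1 H
  atom 16: C, bond orders sum to 2 (valence 4) → 2 H
  atom 17: C, bond orders sum to 1 (valence 4) → 3 H
  atom 18: C, bond orders sum to 2 (valence 4) → 2 H
  atom 19: C, bond orders sum to 2 (valence 4) → 2 H
  atom 20: C, bond orders sum to 1 (valence 4) → 3 H
Totals → C:17, H:34, Cl:1, N:1, O:1.
In Hill order: C17H34ClNO.

C17H34ClNO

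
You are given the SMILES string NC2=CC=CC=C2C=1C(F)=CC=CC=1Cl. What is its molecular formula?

C12H9ClFN

Walk through each heavy atom and fill implicit hydrogens from standard valence (C 4, N 3, O 2, S 2, halogen 1):
  atom 1: N, bond orders sum to 1 (valence 3) → 2 H
  atom 2: C, bond orders sum to 4 (valence 4) → 0 H
  atom 3: C, bond orders sum to 3 (valence 4) → 1 H
  atom 4: C, bond orders sum to 3 (valence 4) → 1 H
  atom 5: C, bond orders sum to 3 (valence 4) → 1 H
  atom 6: C, bond orders sum to 3 (valence 4) → 1 H
  atom 7: C, bond orders sum to 4 (valence 4) → 0 H
  atom 8: C, bond orders sum to 4 (valence 4) → 0 H
  atom 9: C, bond orders sum to 4 (valence 4) → 0 H
  atom 10: F (halogen, monovalent) → 0 H
  atom 11: C, bond orders sum to 3 (valence 4) → 1 H
  atom 12: C, bond orders sum to 3 (valence 4) → 1 H
  atom 13: C, bond orders sum to 3 (valence 4) → 1 H
  atom 14: C, bond orders sum to 4 (valence 4) → 0 H
  atom 15: Cl (halogen, monovalent) → 0 H
Totals → C:12, H:9, Cl:1, F:1, N:1.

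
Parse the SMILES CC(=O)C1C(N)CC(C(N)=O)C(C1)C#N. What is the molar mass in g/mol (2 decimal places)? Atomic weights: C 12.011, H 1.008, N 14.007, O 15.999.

First, the molecular formula is C10H15N3O2 (counting implicit H from valence).
  C: 10 × 12.011 = 120.110
  H: 15 × 1.008 = 15.120
  N: 3 × 14.007 = 42.021
  O: 2 × 15.999 = 31.998
Sum: 10×12.011 + 15×1.008 + 3×14.007 + 2×15.999 = 209.249 → 209.25 g/mol.

209.25 g/mol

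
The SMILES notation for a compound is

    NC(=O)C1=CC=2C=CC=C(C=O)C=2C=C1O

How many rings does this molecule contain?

In SMILES, each pair of matching ring-closure digits denotes one ring-closing bond; the number of such bonds equals the number of independent rings.
Ring-closure bonds here: 2.

2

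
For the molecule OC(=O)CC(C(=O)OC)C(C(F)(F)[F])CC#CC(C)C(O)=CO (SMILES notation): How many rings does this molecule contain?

In SMILES, each pair of matching ring-closure digits denotes one ring-closing bond; the number of such bonds equals the number of independent rings.
Ring-closure bonds here: 0.

0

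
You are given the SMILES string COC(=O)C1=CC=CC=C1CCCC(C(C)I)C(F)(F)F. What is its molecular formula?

C15H18F3IO2

Walk through each heavy atom and fill implicit hydrogens from standard valence (C 4, N 3, O 2, S 2, halogen 1):
  atom 1: C, bond orders sum to 1 (valence 4) → 3 H
  atom 2: O, bond orders sum to 2 (valence 2) → 0 H
  atom 3: C, bond orders sum to 4 (valence 4) → 0 H
  atom 4: O, bond orders sum to 2 (valence 2) → 0 H
  atom 5: C, bond orders sum to 4 (valence 4) → 0 H
  atom 6: C, bond orders sum to 3 (valence 4) → 1 H
  atom 7: C, bond orders sum to 3 (valence 4) → 1 H
  atom 8: C, bond orders sum to 3 (valence 4) → 1 H
  atom 9: C, bond orders sum to 3 (valence 4) → 1 H
  atom 10: C, bond orders sum to 4 (valence 4) → 0 H
  atom 11: C, bond orders sum to 2 (valence 4) → 2 H
  atom 12: C, bond orders sum to 2 (valence 4) → 2 H
  atom 13: C, bond orders sum to 2 (valence 4) → 2 H
  atom 14: C, bond orders sum to 3 (valence 4) → 1 H
  atom 15: C, bond orders sum to 3 (valence 4) → 1 H
  atom 16: C, bond orders sum to 1 (valence 4) → 3 H
  atom 17: I (halogen, monovalent) → 0 H
  atom 18: C, bond orders sum to 4 (valence 4) → 0 H
  atom 19: F (halogen, monovalent) → 0 H
  atom 20: F (halogen, monovalent) → 0 H
  atom 21: F (halogen, monovalent) → 0 H
Totals → C:15, H:18, F:3, I:1, O:2.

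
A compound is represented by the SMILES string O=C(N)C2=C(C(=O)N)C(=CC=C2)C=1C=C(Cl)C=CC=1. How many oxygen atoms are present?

2

Scan the SMILES for O atoms (remember two-letter symbols like Cl and Br are single atoms).
Oxygen count: 2.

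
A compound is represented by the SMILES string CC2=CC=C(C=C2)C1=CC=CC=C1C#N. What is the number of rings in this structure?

In SMILES, each pair of matching ring-closure digits denotes one ring-closing bond; the number of such bonds equals the number of independent rings.
Ring-closure bonds here: 2.

2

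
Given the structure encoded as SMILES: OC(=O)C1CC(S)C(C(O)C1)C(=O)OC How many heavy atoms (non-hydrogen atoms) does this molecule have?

Every atom symbol written in the SMILES (organic subset) is one heavy atom; implicit H are not written.
Heavy atoms by element → C:9, O:5, S:1.
Total: 15.

15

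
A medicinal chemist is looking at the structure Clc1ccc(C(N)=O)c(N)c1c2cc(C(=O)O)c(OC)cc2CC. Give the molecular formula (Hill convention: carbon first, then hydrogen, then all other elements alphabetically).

C17H17ClN2O4

Walk through each heavy atom and fill implicit hydrogens from standard valence (C 4, N 3, O 2, S 2, halogen 1); for lowercase aromatic atoms, an aromatic c carries 1 H when it has two neighbours and 0 H with three, and aromatic n carries 0 H:
  atom 1: Cl (halogen, monovalent) → 0 H
  atom 2: aromatic c, 3 neighbours → 0 H
  atom 3: aromatic c, 2 neighbours → 1 H
  atom 4: aromatic c, 2 neighbours → 1 H
  atom 5: aromatic c, 3 neighbours → 0 H
  atom 6: C, bond orders sum to 4 (valence 4) → 0 H
  atom 7: N, bond orders sum to 1 (valence 3) → 2 H
  atom 8: O, bond orders sum to 2 (valence 2) → 0 H
  atom 9: aromatic c, 3 neighbours → 0 H
  atom 10: N, bond orders sum to 1 (valence 3) → 2 H
  atom 11: aromatic c, 3 neighbours → 0 H
  atom 12: aromatic c, 3 neighbours → 0 H
  atom 13: aromatic c, 2 neighbours → 1 H
  atom 14: aromatic c, 3 neighbours → 0 H
  atom 15: C, bond orders sum to 4 (valence 4) → 0 H
  atom 16: O, bond orders sum to 2 (valence 2) → 0 H
  atom 17: O, bond orders sum to 1 (valence 2) → 1 H
  atom 18: aromatic c, 3 neighbours → 0 H
  atom 19: O, bond orders sum to 2 (valence 2) → 0 H
  atom 20: C, bond orders sum to 1 (valence 4) → 3 H
  atom 21: aromatic c, 2 neighbours → 1 H
  atom 22: aromatic c, 3 neighbours → 0 H
  atom 23: C, bond orders sum to 2 (valence 4) → 2 H
  atom 24: C, bond orders sum to 1 (valence 4) → 3 H
Totals → C:17, H:17, Cl:1, N:2, O:4.
In Hill order: C17H17ClN2O4.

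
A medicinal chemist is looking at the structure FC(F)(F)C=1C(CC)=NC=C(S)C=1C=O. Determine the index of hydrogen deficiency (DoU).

Degree of unsaturation = (number of rings) + (number of π bonds).
Ring closures in the SMILES: 1.
π bonds: 4 double bonds (each 1 DoU) → 4 DoU from unsaturation.
Total DoU = 1 + 4 = 5.

5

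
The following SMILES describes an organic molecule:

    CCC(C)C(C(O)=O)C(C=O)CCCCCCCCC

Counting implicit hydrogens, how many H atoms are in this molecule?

Walk through each heavy atom and fill implicit hydrogens from standard valence (C 4, N 3, O 2, S 2, halogen 1):
  atom 1: C, bond orders sum to 1 (valence 4) → 3 H
  atom 2: C, bond orders sum to 2 (valence 4) → 2 H
  atom 3: C, bond orders sum to 3 (valence 4) → 1 H
  atom 4: C, bond orders sum to 1 (valence 4) → 3 H
  atom 5: C, bond orders sum to 3 (valence 4) → 1 H
  atom 6: C, bond orders sum to 4 (valence 4) → 0 H
  atom 7: O, bond orders sum to 1 (valence 2) → 1 H
  atom 8: O, bond orders sum to 2 (valence 2) → 0 H
  atom 9: C, bond orders sum to 3 (valence 4) → 1 H
  atom 10: C, bond orders sum to 3 (valence 4) → 1 H
  atom 11: O, bond orders sum to 2 (valence 2) → 0 H
  atom 12: C, bond orders sum to 2 (valence 4) → 2 H
  atom 13: C, bond orders sum to 2 (valence 4) → 2 H
  atom 14: C, bond orders sum to 2 (valence 4) → 2 H
  atom 15: C, bond orders sum to 2 (valence 4) → 2 H
  atom 16: C, bond orders sum to 2 (valence 4) → 2 H
  atom 17: C, bond orders sum to 2 (valence 4) → 2 H
  atom 18: C, bond orders sum to 2 (valence 4) → 2 H
  atom 19: C, bond orders sum to 2 (valence 4) → 2 H
  atom 20: C, bond orders sum to 1 (valence 4) → 3 H
Total hydrogens: 32.

32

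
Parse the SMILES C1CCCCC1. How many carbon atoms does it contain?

6

Count every carbon token in the SMILES (each C, including those in ring-closure positions and inside branches).
Carbon count: 6.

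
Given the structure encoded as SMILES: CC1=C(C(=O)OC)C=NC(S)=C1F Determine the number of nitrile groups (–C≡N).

Scan the SMILES for the nitrile motif — none present.
Groups that are present: 1 ester, 1 thiol.

0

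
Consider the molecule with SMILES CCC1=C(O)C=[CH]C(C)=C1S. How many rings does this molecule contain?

1

In SMILES, each pair of matching ring-closure digits denotes one ring-closing bond; the number of such bonds equals the number of independent rings.
Ring-closure bonds here: 1.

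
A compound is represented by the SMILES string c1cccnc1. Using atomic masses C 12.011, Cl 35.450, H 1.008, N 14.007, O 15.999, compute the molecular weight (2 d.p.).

79.10 g/mol

First, the molecular formula is C5H5N (counting implicit H from valence).
  C: 5 × 12.011 = 60.055
  H: 5 × 1.008 = 5.040
  N: 1 × 14.007 = 14.007
Sum: 5×12.011 + 5×1.008 + 1×14.007 = 79.102 → 79.10 g/mol.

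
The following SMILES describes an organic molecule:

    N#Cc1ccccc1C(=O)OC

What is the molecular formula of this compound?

Walk through each heavy atom and fill implicit hydrogens from standard valence (C 4, N 3, O 2, S 2, halogen 1); for lowercase aromatic atoms, an aromatic c carries 1 H when it has two neighbours and 0 H with three, and aromatic n carries 0 H:
  atom 1: N, bond orders sum to 3 (valence 3) → 0 H
  atom 2: C, bond orders sum to 4 (valence 4) → 0 H
  atom 3: aromatic c, 3 neighbours → 0 H
  atom 4: aromatic c, 2 neighbours → 1 H
  atom 5: aromatic c, 2 neighbours → 1 H
  atom 6: aromatic c, 2 neighbours → 1 H
  atom 7: aromatic c, 2 neighbours → 1 H
  atom 8: aromatic c, 3 neighbours → 0 H
  atom 9: C, bond orders sum to 4 (valence 4) → 0 H
  atom 10: O, bond orders sum to 2 (valence 2) → 0 H
  atom 11: O, bond orders sum to 2 (valence 2) → 0 H
  atom 12: C, bond orders sum to 1 (valence 4) → 3 H
Totals → C:9, H:7, N:1, O:2.
In Hill order: C9H7NO2.

C9H7NO2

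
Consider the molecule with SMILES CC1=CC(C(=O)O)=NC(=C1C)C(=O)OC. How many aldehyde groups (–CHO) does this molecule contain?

Scan the SMILES for the aldehyde motif — none present.
Groups that are present: 1 carboxylic acid, 1 ester.

0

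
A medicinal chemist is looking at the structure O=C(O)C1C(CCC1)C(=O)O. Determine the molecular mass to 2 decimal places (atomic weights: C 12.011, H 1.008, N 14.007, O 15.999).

158.15 g/mol

First, the molecular formula is C7H10O4 (counting implicit H from valence).
  C: 7 × 12.011 = 84.077
  H: 10 × 1.008 = 10.080
  O: 4 × 15.999 = 63.996
Sum: 7×12.011 + 10×1.008 + 4×15.999 = 158.153 → 158.15 g/mol.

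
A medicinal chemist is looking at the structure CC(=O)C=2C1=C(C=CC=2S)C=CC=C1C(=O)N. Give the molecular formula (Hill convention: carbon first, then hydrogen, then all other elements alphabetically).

Walk through each heavy atom and fill implicit hydrogens from standard valence (C 4, N 3, O 2, S 2, halogen 1):
  atom 1: C, bond orders sum to 1 (valence 4) → 3 H
  atom 2: C, bond orders sum to 4 (valence 4) → 0 H
  atom 3: O, bond orders sum to 2 (valence 2) → 0 H
  atom 4: C, bond orders sum to 4 (valence 4) → 0 H
  atom 5: C, bond orders sum to 4 (valence 4) → 0 H
  atom 6: C, bond orders sum to 4 (valence 4) → 0 H
  atom 7: C, bond orders sum to 3 (valence 4) → 1 H
  atom 8: C, bond orders sum to 3 (valence 4) → 1 H
  atom 9: C, bond orders sum to 4 (valence 4) → 0 H
  atom 10: S, bond orders sum to 1 (valence 2) → 1 H
  atom 11: C, bond orders sum to 3 (valence 4) → 1 H
  atom 12: C, bond orders sum to 3 (valence 4) → 1 H
  atom 13: C, bond orders sum to 3 (valence 4) → 1 H
  atom 14: C, bond orders sum to 4 (valence 4) → 0 H
  atom 15: C, bond orders sum to 4 (valence 4) → 0 H
  atom 16: O, bond orders sum to 2 (valence 2) → 0 H
  atom 17: N, bond orders sum to 1 (valence 3) → 2 H
Totals → C:13, H:11, N:1, O:2, S:1.
In Hill order: C13H11NO2S.

C13H11NO2S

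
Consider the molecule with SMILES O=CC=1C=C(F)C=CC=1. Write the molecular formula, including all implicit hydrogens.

Walk through each heavy atom and fill implicit hydrogens from standard valence (C 4, N 3, O 2, S 2, halogen 1):
  atom 1: O, bond orders sum to 2 (valence 2) → 0 H
  atom 2: C, bond orders sum to 3 (valence 4) → 1 H
  atom 3: C, bond orders sum to 4 (valence 4) → 0 H
  atom 4: C, bond orders sum to 3 (valence 4) → 1 H
  atom 5: C, bond orders sum to 4 (valence 4) → 0 H
  atom 6: F (halogen, monovalent) → 0 H
  atom 7: C, bond orders sum to 3 (valence 4) → 1 H
  atom 8: C, bond orders sum to 3 (valence 4) → 1 H
  atom 9: C, bond orders sum to 3 (valence 4) → 1 H
Totals → C:7, H:5, F:1, O:1.

C7H5FO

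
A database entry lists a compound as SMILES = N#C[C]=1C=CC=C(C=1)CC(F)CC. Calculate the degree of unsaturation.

Degree of unsaturation = (number of rings) + (number of π bonds).
Ring closures in the SMILES: 1.
π bonds: 3 double bonds (each 1 DoU), 1 triple bond (each 2 DoU) → 5 DoU from unsaturation.
Total DoU = 1 + 5 = 6.

6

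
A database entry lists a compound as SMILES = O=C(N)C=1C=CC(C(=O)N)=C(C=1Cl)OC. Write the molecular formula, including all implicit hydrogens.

C9H9ClN2O3

Walk through each heavy atom and fill implicit hydrogens from standard valence (C 4, N 3, O 2, S 2, halogen 1):
  atom 1: O, bond orders sum to 2 (valence 2) → 0 H
  atom 2: C, bond orders sum to 4 (valence 4) → 0 H
  atom 3: N, bond orders sum to 1 (valence 3) → 2 H
  atom 4: C, bond orders sum to 4 (valence 4) → 0 H
  atom 5: C, bond orders sum to 3 (valence 4) → 1 H
  atom 6: C, bond orders sum to 3 (valence 4) → 1 H
  atom 7: C, bond orders sum to 4 (valence 4) → 0 H
  atom 8: C, bond orders sum to 4 (valence 4) → 0 H
  atom 9: O, bond orders sum to 2 (valence 2) → 0 H
  atom 10: N, bond orders sum to 1 (valence 3) → 2 H
  atom 11: C, bond orders sum to 4 (valence 4) → 0 H
  atom 12: C, bond orders sum to 4 (valence 4) → 0 H
  atom 13: Cl (halogen, monovalent) → 0 H
  atom 14: O, bond orders sum to 2 (valence 2) → 0 H
  atom 15: C, bond orders sum to 1 (valence 4) → 3 H
Totals → C:9, H:9, Cl:1, N:2, O:3.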